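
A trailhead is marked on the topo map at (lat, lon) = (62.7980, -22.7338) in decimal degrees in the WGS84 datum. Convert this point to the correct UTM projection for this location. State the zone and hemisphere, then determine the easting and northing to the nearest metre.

Longitude -22.7338° lies in the 6° band [-24°, -18°), giving zone 27; latitude is north of the equator, so 27N.
Zone 27 central meridian λ₀ = 6×27 − 183 = -21°; Δλ = -1.7338°.
Transverse Mercator on WGS84 with k₀ = 0.9996 gives E = 411580.187 m, N = 6964273.273 m.

Zone 27N: E 411580 m, N 6964273 m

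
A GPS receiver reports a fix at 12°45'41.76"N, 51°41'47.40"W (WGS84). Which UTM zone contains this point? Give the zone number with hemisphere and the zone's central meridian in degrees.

UTM zone = ⌊(λ + 180)/6⌋ + 1; -51.6965° ∈ [-54°, -48°) → zone 22.
Hemisphere: N (φ ≥ 0).
Central meridian λ₀ = 6×22 − 183 = -51°.

Zone 22N, central meridian -51°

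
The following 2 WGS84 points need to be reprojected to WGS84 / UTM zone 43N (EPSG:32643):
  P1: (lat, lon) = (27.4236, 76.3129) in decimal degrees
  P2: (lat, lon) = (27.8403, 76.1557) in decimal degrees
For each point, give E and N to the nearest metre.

P1: E 629775 m, N 3034039 m; P2: E 613803 m, N 3080048 m

UTM zone 43N: λ₀ = 75°, k₀ = 0.9996.
P1 (27.4236°, 76.3129°) → (629774.575, 3034039.127) m.
P2 (27.8403°, 76.1557°) → (613802.806, 3080047.843) m.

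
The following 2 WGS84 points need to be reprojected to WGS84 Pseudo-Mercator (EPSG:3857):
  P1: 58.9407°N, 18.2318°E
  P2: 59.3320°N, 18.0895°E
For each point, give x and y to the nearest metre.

Web Mercator: x = R·λ, y = R·ln tan(π/4+φ/2), R = 6378137 m.
P1 (58.9407°, 18.2318°) → (2029554.692, 8167580.904) m.
P2 (59.3320°, 18.0895°) → (2013713.929, 8252493.477) m.

P1: x 2029555 m, y 8167581 m; P2: x 2013714 m, y 8252493 m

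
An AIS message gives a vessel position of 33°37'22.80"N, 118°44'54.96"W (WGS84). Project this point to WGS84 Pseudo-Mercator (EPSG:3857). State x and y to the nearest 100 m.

x -13219000 m, y 3978300 m

Web Mercator is spherical with R = a = 6378137 m.
x = R·λ = 6378137 × -2.072554052 = -13219033.684 m.
y = R·ln tan(π/4 + φ/2) = 6378137 × 0.623738841 = 3978291.777 m.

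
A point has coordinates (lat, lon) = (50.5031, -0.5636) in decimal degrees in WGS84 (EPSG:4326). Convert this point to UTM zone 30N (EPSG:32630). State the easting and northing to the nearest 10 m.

Zone 30 central meridian λ₀ = 6×30 − 183 = -3°; Δλ = +2.4364°.
Transverse Mercator on WGS84 with k₀ = 0.9996 gives E = 672770.867 m, N = 5597405.474 m.

E 672770 m, N 5597410 m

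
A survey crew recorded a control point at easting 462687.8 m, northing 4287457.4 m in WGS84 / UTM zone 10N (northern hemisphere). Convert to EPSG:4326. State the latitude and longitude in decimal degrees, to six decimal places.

Zone 10N: λ₀ = -123°, k₀ = 0.9996, false easting 500000 m.
Meridian distance M = (N − FN)/k₀ = 4289173.1 m.
Inverse transverse Mercator on WGS84 gives φ = 38.73500014°, λ = -123.42930022°.

lat 38.735000°, lon -123.429300°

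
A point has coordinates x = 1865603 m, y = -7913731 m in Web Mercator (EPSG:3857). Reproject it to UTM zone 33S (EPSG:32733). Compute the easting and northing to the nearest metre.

E 604707 m, N 3598431 m

Web Mercator inverse (R = 6378137 m) → φ = -57.74399950°, λ = 16.75899689°.
UTM 33S forward: E = 604706.831 m, N = 3598431.205 m.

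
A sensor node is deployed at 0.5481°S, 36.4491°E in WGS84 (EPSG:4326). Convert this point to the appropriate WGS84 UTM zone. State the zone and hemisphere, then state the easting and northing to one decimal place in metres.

Longitude 36.4491° lies in the 6° band [36°, 42°), giving zone 37; latitude is south of the equator, so 37S.
Zone 37 central meridian λ₀ = 6×37 − 183 = 39°; Δλ = -2.5509°.
Transverse Mercator on WGS84 with k₀ = 0.9996 gives E = 216067.166 m, N = 9939357.970 m.

Zone 37S: E 216067.2 m, N 9939358.0 m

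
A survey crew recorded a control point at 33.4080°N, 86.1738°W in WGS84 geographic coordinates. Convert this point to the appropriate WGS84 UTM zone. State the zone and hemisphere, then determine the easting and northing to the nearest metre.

Zone 16N: E 576824 m, N 3696824 m

Longitude -86.1738° lies in the 6° band [-90°, -84°), giving zone 16; latitude is north of the equator, so 16N.
Zone 16 central meridian λ₀ = 6×16 − 183 = -87°; Δλ = +0.8262°.
Transverse Mercator on WGS84 with k₀ = 0.9996 gives E = 576824.034 m, N = 3696824.334 m.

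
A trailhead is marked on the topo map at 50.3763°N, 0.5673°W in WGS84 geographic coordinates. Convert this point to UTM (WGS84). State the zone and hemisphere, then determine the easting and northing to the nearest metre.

Zone 30N: E 672970 m, N 5583300 m

Longitude -0.5673° lies in the 6° band [-6°, 0°), giving zone 30; latitude is north of the equator, so 30N.
Zone 30 central meridian λ₀ = 6×30 − 183 = -3°; Δλ = +2.4327°.
Transverse Mercator on WGS84 with k₀ = 0.9996 gives E = 672970.243 m, N = 5583299.981 m.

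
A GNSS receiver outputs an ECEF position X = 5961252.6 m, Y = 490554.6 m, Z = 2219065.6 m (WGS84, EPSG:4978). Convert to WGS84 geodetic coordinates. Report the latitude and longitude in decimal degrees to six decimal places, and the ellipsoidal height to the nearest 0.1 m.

λ = atan2(Y, X) = 4.70430007°; p = √(X²+Y²) = 5981402.5 m.
Bowring's method on WGS84 (a = 6378137 m, b = 6356752.314 m) gives φ = 20.48030012°, h = 4228.812 m.

lat 20.480300°, lon 4.704300°, h 4228.8 m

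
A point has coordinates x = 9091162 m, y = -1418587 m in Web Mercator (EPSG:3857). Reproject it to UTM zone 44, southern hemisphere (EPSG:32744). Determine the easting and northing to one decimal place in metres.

Web Mercator inverse (R = 6378137 m) → φ = -12.63959986°, λ = 81.66729775°.
UTM 44S forward: E = 572467.161 m, N = 8602626.681 m.

E 572467.2 m, N 8602626.7 m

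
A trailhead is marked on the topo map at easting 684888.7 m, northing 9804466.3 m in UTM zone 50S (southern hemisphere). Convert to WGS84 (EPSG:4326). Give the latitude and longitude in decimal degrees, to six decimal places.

lat -1.768300°, lon 118.662100°

Zone 50S: λ₀ = 117°, k₀ = 0.9996, false easting 500000 m, false northing 10000000 m.
Meridian distance M = (N − FN)/k₀ = -195611.9 m.
Inverse transverse Mercator on WGS84 gives φ = -1.76830024°, λ = 118.66210011°.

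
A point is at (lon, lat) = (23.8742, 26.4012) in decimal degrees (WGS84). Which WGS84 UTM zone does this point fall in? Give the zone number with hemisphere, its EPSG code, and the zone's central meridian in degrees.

Zone 34N (EPSG:32634), central meridian 21°

UTM zone = ⌊(λ + 180)/6⌋ + 1; 23.8742° ∈ [18°, 24°) → zone 34.
Hemisphere: N (φ ≥ 0).
Central meridian λ₀ = 6×34 − 183 = 21°.
EPSG code: 32634.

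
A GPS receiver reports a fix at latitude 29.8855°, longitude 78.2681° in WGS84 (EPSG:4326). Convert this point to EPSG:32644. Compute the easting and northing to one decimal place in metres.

Zone 44 central meridian λ₀ = 6×44 − 183 = 81°; Δλ = -2.7319°.
Transverse Mercator on WGS84 with k₀ = 0.9996 gives E = 236161.923 m, N = 3309233.539 m.

E 236161.9 m, N 3309233.5 m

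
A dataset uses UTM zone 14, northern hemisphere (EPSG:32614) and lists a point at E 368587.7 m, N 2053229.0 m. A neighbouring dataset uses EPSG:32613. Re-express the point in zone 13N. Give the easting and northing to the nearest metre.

UTM 14N → geographic: φ = 18.56570019°, λ = -100.24530020°.
UTM 13N (λ₀ = -105°) forward: E = 1002178.323 m, N = 2059419.302 m.

E 1002178 m, N 2059419 m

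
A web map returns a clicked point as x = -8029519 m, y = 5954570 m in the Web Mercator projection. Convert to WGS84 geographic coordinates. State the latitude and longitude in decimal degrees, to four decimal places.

R = 6378137 m. λ = x/R = -72.13039642°.
φ = 2·arctan(exp(y/R)) − 90° = 2·arctan(2.54363) − 90° = 47.07650140°.

lat 47.0765°, lon -72.1304°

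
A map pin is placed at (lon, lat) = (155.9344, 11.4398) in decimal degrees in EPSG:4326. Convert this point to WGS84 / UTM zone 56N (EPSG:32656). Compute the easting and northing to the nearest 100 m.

E 820200 m, N 1266200 m

Zone 56 central meridian λ₀ = 6×56 − 183 = 153°; Δλ = +2.9344°.
Transverse Mercator on WGS84 with k₀ = 0.9996 gives E = 820210.393 m, N = 1266236.421 m.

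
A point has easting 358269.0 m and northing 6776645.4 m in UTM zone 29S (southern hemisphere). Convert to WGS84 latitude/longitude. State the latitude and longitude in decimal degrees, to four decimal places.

Zone 29S: λ₀ = -9°, k₀ = 0.9996, false easting 500000 m, false northing 10000000 m.
Meridian distance M = (N − FN)/k₀ = -3224644.5 m.
Inverse transverse Mercator on WGS84 gives φ = -29.13080006°, λ = -10.45689958°.

lat -29.1308°, lon -10.4569°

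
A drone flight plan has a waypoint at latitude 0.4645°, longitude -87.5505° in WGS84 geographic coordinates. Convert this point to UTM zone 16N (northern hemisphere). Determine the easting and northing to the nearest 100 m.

Zone 16 central meridian λ₀ = 6×16 − 183 = -87°; Δλ = -0.5505°.
Transverse Mercator on WGS84 with k₀ = 0.9996 gives E = 438744.184 m, N = 51343.603 m.

E 438700 m, N 51300 m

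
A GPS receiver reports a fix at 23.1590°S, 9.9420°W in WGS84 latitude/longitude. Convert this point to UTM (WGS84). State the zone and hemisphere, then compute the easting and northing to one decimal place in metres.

Zone 29S: E 403572.8 m, N 7438567.0 m

Longitude -9.9420° lies in the 6° band [-12°, -6°), giving zone 29; latitude is south of the equator, so 29S.
Zone 29 central meridian λ₀ = 6×29 − 183 = -9°; Δλ = -0.9420°.
Transverse Mercator on WGS84 with k₀ = 0.9996 gives E = 403572.822 m, N = 7438567.038 m.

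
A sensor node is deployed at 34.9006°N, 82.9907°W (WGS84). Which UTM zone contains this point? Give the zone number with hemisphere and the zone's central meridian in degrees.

Zone 17N, central meridian -81°

UTM zone = ⌊(λ + 180)/6⌋ + 1; -82.9907° ∈ [-84°, -78°) → zone 17.
Hemisphere: N (φ ≥ 0).
Central meridian λ₀ = 6×17 − 183 = -81°.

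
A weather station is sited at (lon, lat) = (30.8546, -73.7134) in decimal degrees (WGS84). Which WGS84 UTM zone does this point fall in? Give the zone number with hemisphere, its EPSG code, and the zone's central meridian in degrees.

UTM zone = ⌊(λ + 180)/6⌋ + 1; 30.8546° ∈ [30°, 36°) → zone 36.
Hemisphere: S (φ < 0).
Central meridian λ₀ = 6×36 − 183 = 33°.
EPSG code: 32736.

Zone 36S (EPSG:32736), central meridian 33°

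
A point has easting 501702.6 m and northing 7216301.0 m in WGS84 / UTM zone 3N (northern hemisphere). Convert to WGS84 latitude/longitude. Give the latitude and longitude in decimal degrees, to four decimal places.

Zone 3N: λ₀ = -165°, k₀ = 0.9996, false easting 500000 m.
Meridian distance M = (N − FN)/k₀ = 7219188.7 m.
Inverse transverse Mercator on WGS84 gives φ = 65.07039958°, λ = -164.96379951°.

lat 65.0704°, lon -164.9638°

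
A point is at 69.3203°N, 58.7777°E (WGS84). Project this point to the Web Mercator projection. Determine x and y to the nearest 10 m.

x 6543100 m, y 10851010 m

Web Mercator is spherical with R = a = 6378137 m.
x = R·λ = 6378137 × 1.025864392 = 6543103.634 m.
y = R·ln tan(π/4 + φ/2) = 6378137 × 1.701282543 = 10851013.133 m.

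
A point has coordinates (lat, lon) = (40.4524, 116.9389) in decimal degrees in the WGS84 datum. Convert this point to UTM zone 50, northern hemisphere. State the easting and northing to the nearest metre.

E 494819 m, N 4477973 m

Zone 50 central meridian λ₀ = 6×50 − 183 = 117°; Δλ = -0.0611°.
Transverse Mercator on WGS84 with k₀ = 0.9996 gives E = 494819.104 m, N = 4477972.954 m.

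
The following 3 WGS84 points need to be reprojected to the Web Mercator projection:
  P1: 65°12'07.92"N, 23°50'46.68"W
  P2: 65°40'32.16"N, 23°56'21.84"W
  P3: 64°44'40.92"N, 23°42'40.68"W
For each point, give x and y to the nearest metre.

P1: x -2654558 m, y 9661835 m; P2: x -2664922 m, y 9788620 m; P3: x -2639530 m, y 9541443 m

Web Mercator: x = R·λ, y = R·ln tan(π/4+φ/2), R = 6378137 m.
P1 (65.2022°, -23.8463°) → (-2654557.973, 9661834.544) m.
P2 (65.6756°, -23.9394°) → (-2664921.818, 9788620.386) m.
P3 (64.7447°, -23.7113°) → (-2639529.842, 9541443.418) m.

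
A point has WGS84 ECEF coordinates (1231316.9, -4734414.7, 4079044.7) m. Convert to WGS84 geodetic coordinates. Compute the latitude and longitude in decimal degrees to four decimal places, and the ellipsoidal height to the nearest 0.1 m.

lat 40.0119°, lon -75.4216°, h 73.1 m

λ = atan2(Y, X) = -75.42160013°; p = √(X²+Y²) = 4891914.1 m.
Bowring's method on WGS84 (a = 6378137 m, b = 6356752.314 m) gives φ = 40.01190038°, h = 73.098 m.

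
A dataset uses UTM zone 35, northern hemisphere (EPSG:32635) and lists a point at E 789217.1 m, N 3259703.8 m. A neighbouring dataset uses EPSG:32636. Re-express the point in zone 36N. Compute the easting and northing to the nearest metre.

E 207133 m, N 3259798 m

UTM 35N → geographic: φ = 29.43340003°, λ = 29.98120011°.
UTM 36N (λ₀ = 33°) forward: E = 207133.461 m, N = 3259797.788 m.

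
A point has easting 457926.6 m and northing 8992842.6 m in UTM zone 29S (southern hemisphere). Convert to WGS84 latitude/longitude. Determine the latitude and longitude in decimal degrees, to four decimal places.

lat -9.1111°, lon -9.3829°

Zone 29S: λ₀ = -9°, k₀ = 0.9996, false easting 500000 m, false northing 10000000 m.
Meridian distance M = (N − FN)/k₀ = -1007560.4 m.
Inverse transverse Mercator on WGS84 gives φ = -9.11110016°, λ = -9.38289959°.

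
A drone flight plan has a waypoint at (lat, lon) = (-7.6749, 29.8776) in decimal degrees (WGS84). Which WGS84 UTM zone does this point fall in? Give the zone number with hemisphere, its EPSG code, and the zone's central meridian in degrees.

Zone 35S (EPSG:32735), central meridian 27°

UTM zone = ⌊(λ + 180)/6⌋ + 1; 29.8776° ∈ [24°, 30°) → zone 35.
Hemisphere: S (φ < 0).
Central meridian λ₀ = 6×35 − 183 = 27°.
EPSG code: 32735.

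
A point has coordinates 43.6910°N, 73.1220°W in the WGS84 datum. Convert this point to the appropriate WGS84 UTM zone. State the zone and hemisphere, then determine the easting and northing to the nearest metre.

Zone 18N: E 651347 m, N 4839268 m

Longitude -73.1220° lies in the 6° band [-78°, -72°), giving zone 18; latitude is north of the equator, so 18N.
Zone 18 central meridian λ₀ = 6×18 − 183 = -75°; Δλ = +1.8780°.
Transverse Mercator on WGS84 with k₀ = 0.9996 gives E = 651347.488 m, N = 4839267.508 m.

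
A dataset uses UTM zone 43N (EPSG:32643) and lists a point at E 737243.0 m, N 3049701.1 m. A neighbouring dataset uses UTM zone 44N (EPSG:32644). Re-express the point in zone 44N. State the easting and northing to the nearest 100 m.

E 144700 m, N 3052600 m

UTM 43N → geographic: φ = 27.55040017°, λ = 77.40260045°.
UTM 44N (λ₀ = 81°) forward: E = 144702.951 m, N = 3052562.940 m.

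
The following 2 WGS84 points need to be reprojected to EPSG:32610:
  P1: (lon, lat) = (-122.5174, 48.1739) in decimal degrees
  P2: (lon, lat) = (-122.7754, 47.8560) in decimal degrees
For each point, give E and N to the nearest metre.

UTM zone 10N: λ₀ = -123°, k₀ = 0.9996.
P1 (48.1739°, -122.5174°) → (535878.592, 5335741.379) m.
P2 (47.8560°, -122.7754°) → (516800.717, 5300319.840) m.

P1: E 535879 m, N 5335741 m; P2: E 516801 m, N 5300320 m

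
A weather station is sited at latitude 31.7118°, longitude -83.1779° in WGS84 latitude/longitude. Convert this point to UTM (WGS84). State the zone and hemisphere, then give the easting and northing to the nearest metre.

Longitude -83.1779° lies in the 6° band [-84°, -78°), giving zone 17; latitude is north of the equator, so 17N.
Zone 17 central meridian λ₀ = 6×17 − 183 = -81°; Δλ = -2.1779°.
Transverse Mercator on WGS84 with k₀ = 0.9996 gives E = 293622.443 m, N = 3510554.015 m.

Zone 17N: E 293622 m, N 3510554 m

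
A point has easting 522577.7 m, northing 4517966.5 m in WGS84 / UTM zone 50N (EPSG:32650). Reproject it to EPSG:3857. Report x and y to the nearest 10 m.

x 13054180 m, y 4984710 m

Unproject from UTM 50N (λ₀ = 117°) → φ = 40.81240004°, λ = 117.26769993°.
Web Mercator (R = 6378137 m): x = 13054180.643 m, y = 4984709.969 m.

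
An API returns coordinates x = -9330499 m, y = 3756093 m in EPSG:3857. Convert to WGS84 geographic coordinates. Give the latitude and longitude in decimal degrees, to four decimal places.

lat 31.9450°, lon -83.8173°

R = 6378137 m. λ = x/R = -83.81729860°.
φ = 2·arctan(exp(y/R)) − 90° = 2·arctan(1.80201) − 90° = 31.94499858°.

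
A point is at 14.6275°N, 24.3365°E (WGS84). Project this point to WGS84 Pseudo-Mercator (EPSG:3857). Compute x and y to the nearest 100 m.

x 2709100 m, y 1646300 m

Web Mercator is spherical with R = a = 6378137 m.
x = R·λ = 6378137 × 0.424752053 = 2709126.788 m.
y = R·ln tan(π/4 + φ/2) = 6378137 × 0.258117362 = 1646307.896 m.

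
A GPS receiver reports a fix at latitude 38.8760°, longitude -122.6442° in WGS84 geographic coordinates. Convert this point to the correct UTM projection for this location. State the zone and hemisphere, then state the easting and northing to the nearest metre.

Longitude -122.6442° lies in the 6° band [-126°, -120°), giving zone 10; latitude is north of the equator, so 10N.
Zone 10 central meridian λ₀ = 6×10 − 183 = -123°; Δλ = +0.3558°.
Transverse Mercator on WGS84 with k₀ = 0.9996 gives E = 530863.092 m, N = 4303076.462 m.

Zone 10N: E 530863 m, N 4303076 m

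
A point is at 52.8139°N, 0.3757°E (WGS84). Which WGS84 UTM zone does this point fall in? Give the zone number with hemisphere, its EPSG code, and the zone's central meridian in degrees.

Zone 31N (EPSG:32631), central meridian 3°

UTM zone = ⌊(λ + 180)/6⌋ + 1; 0.3757° ∈ [0°, 6°) → zone 31.
Hemisphere: N (φ ≥ 0).
Central meridian λ₀ = 6×31 − 183 = 3°.
EPSG code: 32631.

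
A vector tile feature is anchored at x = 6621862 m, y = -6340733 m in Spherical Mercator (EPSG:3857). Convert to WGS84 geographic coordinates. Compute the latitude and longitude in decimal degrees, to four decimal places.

R = 6378137 m. λ = x/R = 59.48519844°.
φ = 2·arctan(exp(y/R)) − 90° = 2·arctan(0.37004) − 90° = -49.38670093°.

lat -49.3867°, lon 59.4852°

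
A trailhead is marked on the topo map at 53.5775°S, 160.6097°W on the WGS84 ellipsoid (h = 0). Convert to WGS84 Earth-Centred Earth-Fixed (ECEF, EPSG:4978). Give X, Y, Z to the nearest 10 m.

X -3579890 m, Y -1260000 m, Z -5108960 m

WGS84: a = 6378137 m, e² = 0.006694380; N(φ) = a/√(1−e²sin²φ) = 6392005.019 m.
X = (N+h)·cosφ·cosλ = -3579891.061 m; Y = (N+h)·cosφ·sinλ = -1259997.466 m; Z = (N(1−e²)+h)·sinφ = -5108963.392 m.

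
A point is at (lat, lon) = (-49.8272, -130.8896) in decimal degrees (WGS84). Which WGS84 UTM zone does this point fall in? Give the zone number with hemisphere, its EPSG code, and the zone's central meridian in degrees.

Zone 9S (EPSG:32709), central meridian -129°

UTM zone = ⌊(λ + 180)/6⌋ + 1; -130.8896° ∈ [-132°, -126°) → zone 9.
Hemisphere: S (φ < 0).
Central meridian λ₀ = 6×9 − 183 = -129°.
EPSG code: 32709.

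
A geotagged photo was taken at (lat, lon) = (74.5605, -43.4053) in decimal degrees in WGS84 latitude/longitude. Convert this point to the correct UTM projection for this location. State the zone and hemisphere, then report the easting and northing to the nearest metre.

Longitude -43.4053° lies in the 6° band [-48°, -42°), giving zone 23; latitude is north of the equator, so 23N.
Zone 23 central meridian λ₀ = 6×23 − 183 = -45°; Δλ = +1.5947°.
Transverse Mercator on WGS84 with k₀ = 0.9996 gives E = 547383.269 m, N = 8275206.768 m.

Zone 23N: E 547383 m, N 8275207 m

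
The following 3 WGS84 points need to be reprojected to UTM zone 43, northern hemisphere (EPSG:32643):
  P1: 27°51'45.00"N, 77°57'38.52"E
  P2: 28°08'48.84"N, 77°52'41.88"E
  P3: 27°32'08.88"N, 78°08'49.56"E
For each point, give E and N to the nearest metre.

UTM zone 43N: λ₀ = 75°, k₀ = 0.9996.
P1 (27.8625°, 77.9607°) → (791545.752, 3085493.375) m.
P2 (28.1469°, 77.8783°) → (782683.454, 3116826.738) m.
P3 (27.5358°, 78.1471°) → (810836.772, 3049731.415) m.

P1: E 791546 m, N 3085493 m; P2: E 782683 m, N 3116827 m; P3: E 810837 m, N 3049731 m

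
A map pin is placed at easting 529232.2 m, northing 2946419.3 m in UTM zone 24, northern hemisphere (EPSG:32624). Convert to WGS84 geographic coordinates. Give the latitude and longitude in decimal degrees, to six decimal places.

Zone 24N: λ₀ = -39°, k₀ = 0.9996, false easting 500000 m.
Meridian distance M = (N − FN)/k₀ = 2947598.3 m.
Inverse transverse Mercator on WGS84 gives φ = 26.63839970°, λ = -38.70630002°.

lat 26.638400°, lon -38.706300°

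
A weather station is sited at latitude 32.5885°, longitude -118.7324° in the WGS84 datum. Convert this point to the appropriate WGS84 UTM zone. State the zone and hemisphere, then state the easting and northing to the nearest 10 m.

Zone 11N: E 337410 m, N 3606990 m

Longitude -118.7324° lies in the 6° band [-120°, -114°), giving zone 11; latitude is north of the equator, so 11N.
Zone 11 central meridian λ₀ = 6×11 − 183 = -117°; Δλ = -1.7324°.
Transverse Mercator on WGS84 with k₀ = 0.9996 gives E = 337408.871 m, N = 3606993.679 m.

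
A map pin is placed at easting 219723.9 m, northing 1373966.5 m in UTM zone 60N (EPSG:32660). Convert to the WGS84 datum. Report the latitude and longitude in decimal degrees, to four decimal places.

Zone 60N: λ₀ = 177°, k₀ = 0.9996, false easting 500000 m.
Meridian distance M = (N − FN)/k₀ = 1374516.3 m.
Inverse transverse Mercator on WGS84 gives φ = 12.41650017°, λ = 174.42209960°.

lat 12.4165°, lon 174.4221°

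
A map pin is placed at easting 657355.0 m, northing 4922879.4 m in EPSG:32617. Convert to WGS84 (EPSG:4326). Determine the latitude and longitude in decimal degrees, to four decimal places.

Zone 17N: λ₀ = -81°, k₀ = 0.9996, false easting 500000 m.
Meridian distance M = (N − FN)/k₀ = 4924849.3 m.
Inverse transverse Mercator on WGS84 gives φ = 44.44209958°, λ = -79.02260004°.

lat 44.4421°, lon -79.0226°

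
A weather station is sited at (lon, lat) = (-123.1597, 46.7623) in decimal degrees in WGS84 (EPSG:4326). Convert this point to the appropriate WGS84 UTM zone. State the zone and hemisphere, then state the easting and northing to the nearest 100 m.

Zone 10N: E 487800 m, N 5178800 m

Longitude -123.1597° lies in the 6° band [-126°, -120°), giving zone 10; latitude is north of the equator, so 10N.
Zone 10 central meridian λ₀ = 6×10 − 183 = -123°; Δλ = -0.1597°.
Transverse Mercator on WGS84 with k₀ = 0.9996 gives E = 487804.976 m, N = 5178762.304 m.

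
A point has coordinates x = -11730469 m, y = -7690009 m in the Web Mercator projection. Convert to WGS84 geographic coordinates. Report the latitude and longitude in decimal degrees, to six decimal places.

lat -56.655399°, lon -105.376596°

R = 6378137 m. λ = x/R = -105.37659593°.
φ = 2·arctan(exp(y/R)) − 90° = 2·arctan(0.29949) − 90° = -56.65539922°.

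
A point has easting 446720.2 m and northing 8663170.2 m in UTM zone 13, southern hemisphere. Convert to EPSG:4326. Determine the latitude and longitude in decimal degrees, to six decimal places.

Zone 13S: λ₀ = -105°, k₀ = 0.9996, false easting 500000 m, false northing 10000000 m.
Meridian distance M = (N − FN)/k₀ = -1337364.7 m.
Inverse transverse Mercator on WGS84 gives φ = -12.09249975°, λ = -105.48960032°.

lat -12.092500°, lon -105.489600°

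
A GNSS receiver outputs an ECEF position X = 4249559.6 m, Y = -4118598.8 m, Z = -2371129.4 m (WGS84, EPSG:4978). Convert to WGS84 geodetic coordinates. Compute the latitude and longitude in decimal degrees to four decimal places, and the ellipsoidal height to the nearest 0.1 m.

λ = atan2(Y, X) = -44.10340026°; p = √(X²+Y²) = 5917906.1 m.
Bowring's method on WGS84 (a = 6378137 m, b = 6356752.314 m) gives φ = -21.96769994°, h = 88.313 m.

lat -21.9677°, lon -44.1034°, h 88.3 m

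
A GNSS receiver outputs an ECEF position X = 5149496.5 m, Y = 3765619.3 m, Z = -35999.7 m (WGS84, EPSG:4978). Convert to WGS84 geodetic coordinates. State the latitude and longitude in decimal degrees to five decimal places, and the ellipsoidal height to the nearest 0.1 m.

λ = atan2(Y, X) = 36.17650043°; p = √(X²+Y²) = 6379435.9 m.
Bowring's method on WGS84 (a = 6378137 m, b = 6356752.314 m) gives φ = -0.32550002°, h = 1401.199 m.

lat -0.32550°, lon 36.17650°, h 1401.2 m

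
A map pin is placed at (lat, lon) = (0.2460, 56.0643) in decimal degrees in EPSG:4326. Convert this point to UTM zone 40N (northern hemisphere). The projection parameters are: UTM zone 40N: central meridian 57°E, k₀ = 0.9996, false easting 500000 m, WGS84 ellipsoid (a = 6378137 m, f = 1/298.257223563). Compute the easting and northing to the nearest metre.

E 395876 m, N 27194 m

Zone 40 central meridian λ₀ = 6×40 − 183 = 57°; Δλ = -0.9357°.
Transverse Mercator on WGS84 with k₀ = 0.9996 gives E = 395876.311 m, N = 27194.044 m.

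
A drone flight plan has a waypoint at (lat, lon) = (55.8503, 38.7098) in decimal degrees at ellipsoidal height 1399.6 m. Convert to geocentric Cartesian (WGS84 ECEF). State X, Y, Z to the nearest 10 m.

X 2800920 m, Y 2244750 m, Z 5256260 m

WGS84: a = 6378137 m, e² = 0.006694380; N(φ) = a/√(1−e²sin²φ) = 6392808.824 m.
X = (N+h)·cosφ·cosλ = 2800919.600 m; Y = (N+h)·cosφ·sinλ = 2244746.411 m; Z = (N(1−e²)+h)·sinφ = 5256262.026 m.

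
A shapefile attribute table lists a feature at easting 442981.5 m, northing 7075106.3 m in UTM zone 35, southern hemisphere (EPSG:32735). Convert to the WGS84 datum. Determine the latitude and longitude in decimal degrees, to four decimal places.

lat -26.4432°, lon 26.4281°

Zone 35S: λ₀ = 27°, k₀ = 0.9996, false easting 500000 m, false northing 10000000 m.
Meridian distance M = (N − FN)/k₀ = -2926064.1 m.
Inverse transverse Mercator on WGS84 gives φ = -26.44320027°, λ = 26.42810024°.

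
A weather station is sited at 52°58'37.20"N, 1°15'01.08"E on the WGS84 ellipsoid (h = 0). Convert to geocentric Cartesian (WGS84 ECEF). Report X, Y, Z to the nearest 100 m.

X 3847800 m, Y 84000 m, Z 5069000 m

WGS84: a = 6378137 m, e² = 0.006694380; N(φ) = a/√(1−e²sin²φ) = 6391789.156 m.
X = (N+h)·cosφ·cosλ = 3847807.259 m; Y = (N+h)·cosφ·sinλ = 83979.610 m; Z = (N(1−e²)+h)·sinφ = 5069002.700 m.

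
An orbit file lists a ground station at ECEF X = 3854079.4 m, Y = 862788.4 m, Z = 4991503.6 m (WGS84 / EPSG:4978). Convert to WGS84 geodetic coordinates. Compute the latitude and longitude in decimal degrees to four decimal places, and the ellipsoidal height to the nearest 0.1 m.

lat 51.8347°, lon 12.6184°, h 56.6 m

λ = atan2(Y, X) = 12.61839932°; p = √(X²+Y²) = 3949472.4 m.
Bowring's method on WGS84 (a = 6378137 m, b = 6356752.314 m) gives φ = 51.83470030°, h = 56.618 m.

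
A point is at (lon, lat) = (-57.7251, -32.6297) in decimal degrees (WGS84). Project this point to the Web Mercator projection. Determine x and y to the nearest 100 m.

Web Mercator is spherical with R = a = 6378137 m.
x = R·λ = 6378137 × -1.007493056 = -6425928.738 m.
y = R·ln tan(π/4 + φ/2) = 6378137 × -0.603037431 = -3846255.350 m.

x -6425900 m, y -3846300 m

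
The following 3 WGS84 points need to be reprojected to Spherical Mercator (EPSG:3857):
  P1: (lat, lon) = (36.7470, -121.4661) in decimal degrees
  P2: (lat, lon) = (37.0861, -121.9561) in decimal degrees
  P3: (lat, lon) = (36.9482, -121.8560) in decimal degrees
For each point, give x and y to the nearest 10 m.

Web Mercator: x = R·λ, y = R·ln tan(π/4+φ/2), R = 6378137 m.
P1 (36.7470°, -121.4661°) → (-13521544.401, 4403900.277) m.
P2 (37.0861°, -121.9561°) → (-13576090.951, 4451114.822) m.
P3 (36.9482°, -121.8560°) → (-13564947.870, 4431888.993) m.

P1: x -13521540 m, y 4403900 m; P2: x -13576090 m, y 4451110 m; P3: x -13564950 m, y 4431890 m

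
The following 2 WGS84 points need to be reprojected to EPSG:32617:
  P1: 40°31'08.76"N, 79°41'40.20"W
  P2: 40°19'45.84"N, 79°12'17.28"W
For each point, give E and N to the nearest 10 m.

P1: E 610590 m, N 4486190 m; P2: E 652500 m, N 4465860 m

UTM zone 17N: λ₀ = -81°, k₀ = 0.9996.
P1 (40.5191°, -79.6945°) → (610590.182, 4486193.477) m.
P2 (40.3294°, -79.2048°) → (652502.978, 4465864.910) m.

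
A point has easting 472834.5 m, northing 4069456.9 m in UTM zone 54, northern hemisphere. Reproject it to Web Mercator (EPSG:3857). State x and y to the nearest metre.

Unproject from UTM 54N (λ₀ = 141°) → φ = 36.77050018°, λ = 140.69560038°.
Web Mercator (R = 6378137 m): x = 15662162.591 m, y = 4407165.568 m.

x 15662163 m, y 4407166 m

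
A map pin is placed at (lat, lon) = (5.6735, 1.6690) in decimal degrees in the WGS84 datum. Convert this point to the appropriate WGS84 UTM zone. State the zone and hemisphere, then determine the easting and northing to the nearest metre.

Longitude 1.6690° lies in the 6° band [0°, 6°), giving zone 31; latitude is north of the equator, so 31N.
Zone 31 central meridian λ₀ = 6×31 − 183 = 3°; Δλ = -1.3310°.
Transverse Mercator on WGS84 with k₀ = 0.9996 gives E = 352600.633 m, N = 627282.036 m.

Zone 31N: E 352601 m, N 627282 m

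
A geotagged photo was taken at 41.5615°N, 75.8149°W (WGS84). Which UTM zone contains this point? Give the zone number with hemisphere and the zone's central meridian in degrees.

Zone 18N, central meridian -75°

UTM zone = ⌊(λ + 180)/6⌋ + 1; -75.8149° ∈ [-78°, -72°) → zone 18.
Hemisphere: N (φ ≥ 0).
Central meridian λ₀ = 6×18 − 183 = -75°.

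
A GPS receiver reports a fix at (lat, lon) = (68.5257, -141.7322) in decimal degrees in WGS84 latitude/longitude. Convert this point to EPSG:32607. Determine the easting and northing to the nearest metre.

Zone 7 central meridian λ₀ = 6×7 − 183 = -141°; Δλ = -0.7322°.
Transverse Mercator on WGS84 with k₀ = 0.9996 gives E = 470086.887 m, N = 7601654.912 m.

E 470087 m, N 7601655 m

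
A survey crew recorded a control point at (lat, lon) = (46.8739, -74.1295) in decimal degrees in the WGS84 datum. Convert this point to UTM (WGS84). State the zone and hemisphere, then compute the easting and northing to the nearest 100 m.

Zone 18N: E 566300 m, N 5191500 m

Longitude -74.1295° lies in the 6° band [-78°, -72°), giving zone 18; latitude is north of the equator, so 18N.
Zone 18 central meridian λ₀ = 6×18 − 183 = -75°; Δλ = +0.8705°.
Transverse Mercator on WGS84 with k₀ = 0.9996 gives E = 566335.645 m, N = 5191519.031 m.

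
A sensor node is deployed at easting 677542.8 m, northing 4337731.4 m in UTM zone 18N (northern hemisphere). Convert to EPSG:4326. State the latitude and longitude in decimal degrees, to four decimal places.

Zone 18N: λ₀ = -75°, k₀ = 0.9996, false easting 500000 m.
Meridian distance M = (N − FN)/k₀ = 4339467.2 m.
Inverse transverse Mercator on WGS84 gives φ = 39.17070029°, λ = -72.94479942°.

lat 39.1707°, lon -72.9448°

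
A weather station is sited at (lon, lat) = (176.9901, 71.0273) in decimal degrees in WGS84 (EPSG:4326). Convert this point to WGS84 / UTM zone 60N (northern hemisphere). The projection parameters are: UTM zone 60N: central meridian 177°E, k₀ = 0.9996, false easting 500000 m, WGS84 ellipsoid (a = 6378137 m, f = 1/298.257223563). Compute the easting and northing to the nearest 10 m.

E 499640 m, N 7880440 m

Zone 60 central meridian λ₀ = 6×60 − 183 = 177°; Δλ = -0.0099°.
Transverse Mercator on WGS84 with k₀ = 0.9996 gives E = 499640.766 m, N = 7880441.563 m.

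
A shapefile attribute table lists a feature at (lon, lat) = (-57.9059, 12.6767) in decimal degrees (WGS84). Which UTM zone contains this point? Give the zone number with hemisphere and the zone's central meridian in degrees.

UTM zone = ⌊(λ + 180)/6⌋ + 1; -57.9059° ∈ [-60°, -54°) → zone 21.
Hemisphere: N (φ ≥ 0).
Central meridian λ₀ = 6×21 − 183 = -57°.

Zone 21N, central meridian -57°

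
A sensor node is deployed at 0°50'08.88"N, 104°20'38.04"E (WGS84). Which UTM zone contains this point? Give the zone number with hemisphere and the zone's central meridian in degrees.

UTM zone = ⌊(λ + 180)/6⌋ + 1; 104.3439° ∈ [102°, 108°) → zone 48.
Hemisphere: N (φ ≥ 0).
Central meridian λ₀ = 6×48 − 183 = 105°.

Zone 48N, central meridian 105°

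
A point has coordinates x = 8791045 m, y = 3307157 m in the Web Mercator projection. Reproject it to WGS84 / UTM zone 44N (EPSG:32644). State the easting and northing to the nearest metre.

E 301365 m, N 3149892 m

Web Mercator inverse (R = 6378137 m) → φ = 28.46049729°, λ = 78.97130087°.
UTM 44N forward: E = 301364.750 m, N = 3149892.020 m.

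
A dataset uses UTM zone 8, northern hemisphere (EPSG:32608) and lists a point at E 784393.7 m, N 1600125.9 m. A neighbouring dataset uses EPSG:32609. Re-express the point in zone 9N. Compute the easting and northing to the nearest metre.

UTM 8N → geographic: φ = 14.45899963°, λ = -132.36200012°.
UTM 9N (λ₀ = -129°) forward: E = 137483.826 m, N = 1601148.218 m.

E 137484 m, N 1601148 m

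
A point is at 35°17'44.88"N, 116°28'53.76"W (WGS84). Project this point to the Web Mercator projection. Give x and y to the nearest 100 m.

x -12966700 m, y 4204200 m

Web Mercator is spherical with R = a = 6378137 m.
x = R·λ = 6378137 × -2.032987438 = -12966672.399 m.
y = R·ln tan(π/4 + φ/2) = 6378137 × 0.659150500 = 4204152.194 m.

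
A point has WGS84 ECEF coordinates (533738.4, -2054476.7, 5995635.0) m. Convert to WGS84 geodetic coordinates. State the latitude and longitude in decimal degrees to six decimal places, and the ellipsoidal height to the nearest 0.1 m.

λ = atan2(Y, X) = -75.43690054°; p = √(X²+Y²) = 2122675.5 m.
Bowring's method on WGS84 (a = 6378137 m, b = 6356752.314 m) gives φ = 70.62489984°, h = 1174.437 m.

lat 70.624900°, lon -75.436901°, h 1174.4 m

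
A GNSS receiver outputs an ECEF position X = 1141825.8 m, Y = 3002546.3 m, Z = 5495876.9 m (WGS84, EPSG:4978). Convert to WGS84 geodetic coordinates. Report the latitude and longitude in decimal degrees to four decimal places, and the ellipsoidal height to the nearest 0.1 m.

λ = atan2(Y, X) = 69.17890012°; p = √(X²+Y²) = 3212327.9 m.
Bowring's method on WGS84 (a = 6378137 m, b = 6356752.314 m) gives φ = 59.86109953°, h = 3646.498 m.

lat 59.8611°, lon 69.1789°, h 3646.5 m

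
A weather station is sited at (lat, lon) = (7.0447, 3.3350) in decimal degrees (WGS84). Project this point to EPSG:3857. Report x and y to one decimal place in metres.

Web Mercator is spherical with R = a = 6378137 m.
x = R·λ = 6378137 × 0.058206731 = 371250.502 m.
y = R·ln tan(π/4 + φ/2) = 6378137 × 0.123264176 = 786195.805 m.

x 371250.5 m, y 786195.8 m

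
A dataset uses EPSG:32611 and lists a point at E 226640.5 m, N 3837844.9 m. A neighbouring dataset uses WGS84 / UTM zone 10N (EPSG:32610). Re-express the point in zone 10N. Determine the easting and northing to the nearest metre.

UTM 11N → geographic: φ = 34.64610019°, λ = -119.98240040°.
UTM 10N (λ₀ = -123°) forward: E = 776586.828 m, N = 3837941.056 m.

E 776587 m, N 3837941 m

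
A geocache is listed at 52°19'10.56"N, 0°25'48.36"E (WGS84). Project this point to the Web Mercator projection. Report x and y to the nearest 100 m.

x 47900 m, y 6858100 m

Web Mercator is spherical with R = a = 6378137 m.
x = R·λ = 6378137 × 0.007506661 = 47878.513 m.
y = R·ln tan(π/4 + φ/2) = 6378137 × 1.075254548 = 6858120.814 m.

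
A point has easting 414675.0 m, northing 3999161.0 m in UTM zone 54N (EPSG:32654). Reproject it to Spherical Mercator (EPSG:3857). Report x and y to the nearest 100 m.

Unproject from UTM 54N (λ₀ = 141°) → φ = 36.13339984°, λ = 140.05170054°.
Web Mercator (R = 6378137 m): x = 15590483.988 m, y = 4318992.544 m.

x 15590500 m, y 4319000 m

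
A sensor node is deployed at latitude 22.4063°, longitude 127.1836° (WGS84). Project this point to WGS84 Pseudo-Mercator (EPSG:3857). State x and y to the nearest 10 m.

Web Mercator is spherical with R = a = 6378137 m.
x = R·λ = 6378137 × 2.219772575 = 14158013.589 m.
y = R·ln tan(π/4 + φ/2) = 6378137 × 0.401430202 = 2560376.825 m.

x 14158010 m, y 2560380 m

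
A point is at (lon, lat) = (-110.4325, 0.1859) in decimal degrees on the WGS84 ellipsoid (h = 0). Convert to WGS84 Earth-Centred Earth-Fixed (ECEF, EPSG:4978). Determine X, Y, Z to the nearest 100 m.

X -2226600 m, Y -5976800 m, Z 20600 m

WGS84: a = 6378137 m, e² = 0.006694380; N(φ) = a/√(1−e²sin²φ) = 6378137.225 m.
X = (N+h)·cosφ·cosλ = -2226619.250 m; Y = (N+h)·cosφ·sinλ = -5976819.633 m; Z = (N(1−e²)+h)·sinφ = 20555.723 m.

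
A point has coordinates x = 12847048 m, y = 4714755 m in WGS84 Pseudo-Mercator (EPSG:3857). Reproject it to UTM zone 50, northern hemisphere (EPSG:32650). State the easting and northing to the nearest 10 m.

Web Mercator inverse (R = 6378137 m) → φ = 38.95169740°, λ = 115.40699574°.
UTM 50N forward: E = 361961.461 m, N = 4312622.967 m.

E 361960 m, N 4312620 m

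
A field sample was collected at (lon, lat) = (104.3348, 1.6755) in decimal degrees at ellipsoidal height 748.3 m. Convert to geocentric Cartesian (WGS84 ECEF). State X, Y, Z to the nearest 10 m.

WGS84: a = 6378137 m, e² = 0.006694380; N(φ) = a/√(1−e²sin²φ) = 6378155.251 m.
X = (N+h)·cosφ·cosλ = -1578661.689 m; Y = (N+h)·cosφ·sinλ = 6177657.420 m; Z = (N(1−e²)+h)·sinφ = 185263.204 m.

X -1578660 m, Y 6177660 m, Z 185260 m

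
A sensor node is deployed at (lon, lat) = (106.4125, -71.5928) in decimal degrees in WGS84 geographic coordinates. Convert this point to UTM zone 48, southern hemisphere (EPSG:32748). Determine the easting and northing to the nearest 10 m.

E 549780 m, N 2055900 m

Zone 48 central meridian λ₀ = 6×48 − 183 = 105°; Δλ = +1.4125°.
Transverse Mercator on WGS84 with k₀ = 0.9996 gives E = 549777.361 m, N = 2055904.057 m.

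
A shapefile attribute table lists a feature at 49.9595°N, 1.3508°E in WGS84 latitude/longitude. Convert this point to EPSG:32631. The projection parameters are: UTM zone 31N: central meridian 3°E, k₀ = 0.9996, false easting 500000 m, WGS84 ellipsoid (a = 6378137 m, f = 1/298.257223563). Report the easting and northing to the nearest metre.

E 381710 m, N 5535431 m

Zone 31 central meridian λ₀ = 6×31 − 183 = 3°; Δλ = -1.6492°.
Transverse Mercator on WGS84 with k₀ = 0.9996 gives E = 381710.197 m, N = 5535431.268 m.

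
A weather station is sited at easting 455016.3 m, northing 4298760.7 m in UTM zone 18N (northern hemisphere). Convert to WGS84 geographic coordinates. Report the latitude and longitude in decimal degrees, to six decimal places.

Zone 18N: λ₀ = -75°, k₀ = 0.9996, false easting 500000 m.
Meridian distance M = (N − FN)/k₀ = 4300480.9 m.
Inverse transverse Mercator on WGS84 gives φ = 38.83650036°, λ = -75.51829949°.

lat 38.836500°, lon -75.518299°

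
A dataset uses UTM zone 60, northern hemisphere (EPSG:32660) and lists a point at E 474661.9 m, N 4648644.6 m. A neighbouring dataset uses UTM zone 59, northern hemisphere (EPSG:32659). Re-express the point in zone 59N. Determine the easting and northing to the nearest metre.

UTM 60N → geographic: φ = 41.98940026°, λ = 176.69410033°.
UTM 59N (λ₀ = 171°) forward: E = 971732.071 m, N = 4664308.322 m.

E 971732 m, N 4664308 m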